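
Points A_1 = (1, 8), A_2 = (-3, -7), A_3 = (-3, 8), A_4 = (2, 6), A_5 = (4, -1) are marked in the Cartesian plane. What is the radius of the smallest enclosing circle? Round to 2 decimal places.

7.76

The farthest pair is A_1–A_2 with squared distance 241. The circle on this segment as diameter has centre (-1, 0.5) and r² = 241/4 = 60.25.
Check A_3: distance² to centre = 60.25 ≤ 60.25, so it lies inside.
All remaining points lie in this disk, and no smaller disk contains both endpoints, so this is the minimum enclosing circle.
r = √(60.25) ≈ 7.76.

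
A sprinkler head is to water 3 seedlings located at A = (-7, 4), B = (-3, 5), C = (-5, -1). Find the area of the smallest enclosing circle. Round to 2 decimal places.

Side lengths²: AB² = 17, AC² = 29, BC² = 40.
Since BC² = 40 < 29 + 17 = 46, the triangle is acute, so the smallest enclosing circle is the circumcircle.
Circumcentre = (-97/22, 47/22), r² = 2465/242.
Area = π·r² = π·2465/242 ≈ 32.00.

32.00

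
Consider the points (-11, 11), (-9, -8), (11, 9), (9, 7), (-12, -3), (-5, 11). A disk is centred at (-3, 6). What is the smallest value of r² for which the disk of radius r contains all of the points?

232

The required radius is the distance from (-3, 6) to the farthest point.
Squared distances: 89, 232, 205, 145, 162, 29.
Maximum is 232, attained at (-9, -8).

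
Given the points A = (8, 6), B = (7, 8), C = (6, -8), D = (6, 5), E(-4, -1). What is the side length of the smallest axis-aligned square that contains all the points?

The bounding box has width 12 and height 16.
An axis-aligned square enclosing the set must have side ≥ max(width, height).
So the minimum side is max(12, 16) = 16.

16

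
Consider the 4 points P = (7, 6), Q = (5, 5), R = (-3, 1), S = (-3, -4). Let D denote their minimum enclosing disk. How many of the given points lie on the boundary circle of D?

2

A smallest enclosing disk is always determined by at most three of the input points on its boundary.
The farthest pair is P–S with squared distance 200. The circle on this segment as diameter has centre (2, 1) and r² = 200/4 = 50.
Check Q: distance² to centre = 25 ≤ 50, so it lies inside.
All remaining points lie in this disk, and no smaller disk contains both endpoints, so this is the minimum enclosing circle.
The points at distance exactly r from the centre are P, S — 2 points.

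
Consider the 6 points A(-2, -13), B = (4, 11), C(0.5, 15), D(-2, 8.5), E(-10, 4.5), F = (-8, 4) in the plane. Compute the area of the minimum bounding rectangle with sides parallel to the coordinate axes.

392

x ranges over [-10, 4], width 14.
y ranges over [-13, 15], height 28.
Area = 14 × 28 = 392.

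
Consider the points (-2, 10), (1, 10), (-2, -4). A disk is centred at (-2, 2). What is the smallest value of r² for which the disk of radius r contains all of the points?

The required radius is the distance from (-2, 2) to the farthest point.
Squared distances: 64, 73, 36.
Maximum is 73, attained at (1, 10).

73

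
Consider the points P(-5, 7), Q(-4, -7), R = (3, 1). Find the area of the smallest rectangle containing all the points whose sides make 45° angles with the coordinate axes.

112.5

In coordinates u = x + y, v = x − y the rectangle is axis-aligned; the map (x,y)→(u,v) scales areas by 2.
u-values: 2, -11, 4; range = 4 − (-11) = 15.
v-values: -12, 3, 2; range = 3 − (-12) = 15.
Area = (15 × 15) / 2 = 112.5.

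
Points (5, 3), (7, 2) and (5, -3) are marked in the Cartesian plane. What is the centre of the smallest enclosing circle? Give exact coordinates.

(5, 0)

Call the three points A, B, C in the order given.
Side lengths²: AB² = 5, AC² = 36, BC² = 29.
Since AC² = 36 ≥ 29 + 5 = 34, the angle opposite AC is not acute, so the smallest enclosing circle has AC as diameter.
Centre = midpoint of AC = (5, 0), r² = 36/4 = 9.
Centre = (5, 0).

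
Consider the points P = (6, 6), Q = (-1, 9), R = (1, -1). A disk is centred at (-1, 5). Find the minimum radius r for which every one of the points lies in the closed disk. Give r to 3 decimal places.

7.071

The required radius is the distance from (-1, 5) to the farthest point.
Squared distances: 50, 16, 40.
Maximum is 50, attained at P.
r = √50 ≈ 7.071.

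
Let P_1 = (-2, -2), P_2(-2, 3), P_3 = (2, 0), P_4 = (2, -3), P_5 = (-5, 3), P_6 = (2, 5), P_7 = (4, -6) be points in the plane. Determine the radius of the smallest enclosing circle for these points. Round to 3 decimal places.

The minimum enclosing circle of a finite set is fixed by two of the points (as a diameter) or three (as a circumcircle).
The minimum enclosing circle is determined by three boundary points: P_5, P_6, P_7.
Their circumcentre is (-1/18, -19/18) with r² = 6625/162.
The farthest remaining point P_2 is at distance² 3277/162 ≤ 6625/162.
r = √(6625/162) ≈ 6.395.

6.395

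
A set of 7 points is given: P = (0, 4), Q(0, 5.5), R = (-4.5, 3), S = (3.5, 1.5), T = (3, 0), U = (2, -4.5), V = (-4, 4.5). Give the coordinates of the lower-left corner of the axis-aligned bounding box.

x-range [-4.5, 3.5], y-range [-4.5, 5.5].
The lower-left corner is (-4.5, -4.5).

(-4.5, -4.5)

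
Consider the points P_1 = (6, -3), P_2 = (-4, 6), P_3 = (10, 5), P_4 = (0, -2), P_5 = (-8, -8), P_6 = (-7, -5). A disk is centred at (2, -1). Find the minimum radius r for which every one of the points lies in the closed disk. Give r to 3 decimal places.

12.207

The required radius is the distance from (2, -1) to the farthest point.
Squared distances: 20, 85, 100, 5, 149, 97.
Maximum is 149, attained at P_5.
r = √149 ≈ 12.207.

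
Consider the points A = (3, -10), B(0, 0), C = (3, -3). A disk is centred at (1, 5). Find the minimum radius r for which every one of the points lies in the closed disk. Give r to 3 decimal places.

15.133

The required radius is the distance from (1, 5) to the farthest point.
Squared distances: 229, 26, 68.
Maximum is 229, attained at A.
r = √229 ≈ 15.133.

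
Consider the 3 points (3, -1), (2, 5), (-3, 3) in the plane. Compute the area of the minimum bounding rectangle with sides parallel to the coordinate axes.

x ranges over [-3, 3], width 6.
y ranges over [-1, 5], height 6.
Area = 6 × 6 = 36.

36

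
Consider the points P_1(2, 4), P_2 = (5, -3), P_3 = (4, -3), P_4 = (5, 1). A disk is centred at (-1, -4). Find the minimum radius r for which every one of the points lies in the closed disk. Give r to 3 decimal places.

The required radius is the distance from (-1, -4) to the farthest point.
Squared distances: 73, 37, 26, 61.
Maximum is 73, attained at P_1.
r = √73 ≈ 8.544.

8.544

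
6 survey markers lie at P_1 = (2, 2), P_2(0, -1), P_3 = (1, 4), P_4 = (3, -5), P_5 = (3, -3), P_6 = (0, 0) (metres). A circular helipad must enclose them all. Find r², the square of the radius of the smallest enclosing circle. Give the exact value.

By Welzl's lemma the MEC is supported by two points (diametrically opposite) or three points (on a circumcircle).
The farthest pair is P_3–P_4 with squared distance 85. The circle on this segment as diameter has centre (2, -0.5) and r² = 85/4 = 21.25.
Check P_1: distance² to centre = 6.25 ≤ 21.25, so it lies inside.
All remaining points lie in this disk, and no smaller disk contains both endpoints, so this is the minimum enclosing circle.

21.25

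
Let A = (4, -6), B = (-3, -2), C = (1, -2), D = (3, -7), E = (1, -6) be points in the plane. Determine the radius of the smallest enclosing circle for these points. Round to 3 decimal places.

By Welzl's lemma the MEC is supported by two points (diametrically opposite) or three points (on a circumcircle).
The farthest pair is A–B with squared distance 65. The circle on this segment as diameter has centre (0.5, -4) and r² = 65/4 = 16.25.
Check C: distance² to centre = 4.25 ≤ 16.25, so it lies inside.
All remaining points lie in this disk, and no smaller disk contains both endpoints, so this is the minimum enclosing circle.
r = √(16.25) ≈ 4.031.

4.031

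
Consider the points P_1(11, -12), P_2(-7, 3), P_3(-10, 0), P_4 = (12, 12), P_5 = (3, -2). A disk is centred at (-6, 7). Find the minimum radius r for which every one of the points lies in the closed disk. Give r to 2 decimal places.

25.50

The required radius is the distance from (-6, 7) to the farthest point.
Squared distances: 650, 17, 65, 349, 162.
Maximum is 650, attained at P_1.
r = √650 ≈ 25.50.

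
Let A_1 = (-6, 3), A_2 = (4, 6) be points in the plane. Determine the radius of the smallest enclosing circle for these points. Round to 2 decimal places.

The smallest circle enclosing two points has them as diameter endpoints.
Centre = midpoint = (-1, 4.5); r² = |A_1A_2|²/4 = 109/4 = 27.25.
r = √(27.25) ≈ 5.22.

5.22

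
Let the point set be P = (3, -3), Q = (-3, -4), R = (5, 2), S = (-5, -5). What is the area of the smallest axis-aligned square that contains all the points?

100

The bounding box has width 10 and height 7.
An axis-aligned square enclosing the set must have side ≥ max(width, height).
So the minimum side is max(10, 7) = 10.
Area = 10² = 100.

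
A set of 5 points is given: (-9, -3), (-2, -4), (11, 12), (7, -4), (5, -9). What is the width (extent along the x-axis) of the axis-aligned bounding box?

max x = 11, min x = -9, so width = 20.

20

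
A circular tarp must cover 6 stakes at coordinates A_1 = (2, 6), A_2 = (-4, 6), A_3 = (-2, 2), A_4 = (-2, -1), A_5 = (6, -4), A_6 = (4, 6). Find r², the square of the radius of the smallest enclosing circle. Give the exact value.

50

By Welzl's lemma the MEC is supported by two points (diametrically opposite) or three points (on a circumcircle).
The farthest pair is A_2–A_5 with squared distance 200. The circle on this segment as diameter has centre (1, 1) and r² = 200/4 = 50.
Check A_1: distance² to centre = 26 ≤ 50, so it lies inside.
All remaining points lie in this disk, and no smaller disk contains both endpoints, so this is the minimum enclosing circle.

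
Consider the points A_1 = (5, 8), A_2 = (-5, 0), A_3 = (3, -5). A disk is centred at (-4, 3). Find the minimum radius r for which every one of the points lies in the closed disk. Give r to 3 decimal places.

10.630

The required radius is the distance from (-4, 3) to the farthest point.
Squared distances: 106, 10, 113.
Maximum is 113, attained at A_3.
r = √113 ≈ 10.630.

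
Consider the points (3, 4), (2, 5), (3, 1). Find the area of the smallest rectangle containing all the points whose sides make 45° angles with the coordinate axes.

In coordinates u = x + y, v = x − y the rectangle is axis-aligned; the map (x,y)→(u,v) scales areas by 2.
u-values: 7, 7, 4; range = 7 − 4 = 3.
v-values: -1, -3, 2; range = 2 − (-3) = 5.
Area = (3 × 5) / 2 = 7.5.

7.5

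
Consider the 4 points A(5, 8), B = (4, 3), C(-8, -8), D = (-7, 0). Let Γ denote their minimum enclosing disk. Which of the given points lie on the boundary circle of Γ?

The minimum enclosing circle of a finite set is fixed by two of the points (as a diameter) or three (as a circumcircle).
The farthest pair is A–C with squared distance 425. The circle on this segment as diameter has centre (-1.5, 0) and r² = 425/4 = 106.25.
Check B: distance² to centre = 39.25 ≤ 106.25, so it lies inside.
All remaining points lie in this disk, and no smaller disk contains both endpoints, so this is the minimum enclosing circle.
The points at distance exactly r from the centre are A, C — 2 points.

A, C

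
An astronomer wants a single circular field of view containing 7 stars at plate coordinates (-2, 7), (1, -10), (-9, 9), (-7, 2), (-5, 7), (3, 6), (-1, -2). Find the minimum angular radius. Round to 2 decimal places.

A smallest enclosing disk is always determined by at most three of the input points on its boundary.
The farthest pair is (1, -10)–(-9, 9) with squared distance 461. The circle on this segment as diameter has centre (-4, -0.5) and r² = 461/4 = 115.25.
Check (-2, 7): distance² to centre = 60.25 ≤ 115.25, so it lies inside.
All remaining points lie in this disk, and no smaller disk contains both endpoints, so this is the minimum enclosing circle.
r = √(115.25) ≈ 10.74.

10.74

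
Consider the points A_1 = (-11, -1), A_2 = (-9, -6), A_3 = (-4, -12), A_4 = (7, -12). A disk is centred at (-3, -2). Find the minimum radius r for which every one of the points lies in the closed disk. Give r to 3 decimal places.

14.142

The required radius is the distance from (-3, -2) to the farthest point.
Squared distances: 65, 52, 101, 200.
Maximum is 200, attained at A_4.
r = √200 ≈ 14.142.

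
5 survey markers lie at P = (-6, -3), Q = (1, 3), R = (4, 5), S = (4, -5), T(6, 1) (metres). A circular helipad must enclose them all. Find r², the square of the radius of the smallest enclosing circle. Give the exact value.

42.64

A smallest enclosing disk is always determined by at most three of the input points on its boundary.
The minimum enclosing circle is determined by three boundary points: P, R, S.
Their circumcentre is (-0.2, 0) with r² = 42.64.
The farthest remaining point T is at distance² 39.44 ≤ 42.64.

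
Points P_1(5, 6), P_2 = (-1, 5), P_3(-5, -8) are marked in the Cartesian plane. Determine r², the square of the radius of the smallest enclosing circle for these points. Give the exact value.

Side lengths²: P_1P_2² = 37, P_1P_3² = 296, P_2P_3² = 185.
Since P_1P_3² = 296 ≥ 185 + 37 = 222, the angle opposite P_1P_3 is not acute, so the smallest enclosing circle has P_1P_3 as diameter.
Centre = midpoint of P_1P_3 = (0, -1), r² = 296/4 = 74.

74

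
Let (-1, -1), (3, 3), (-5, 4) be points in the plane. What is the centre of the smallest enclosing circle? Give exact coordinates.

(-19/18, 55/18)

Call the three points A, B, C in the order given.
Side lengths²: AB² = 32, AC² = 41, BC² = 65.
Since BC² = 65 < 41 + 32 = 73, the triangle is acute, so the smallest enclosing circle is the circumcircle.
Circumcentre = (-19/18, 55/18), r² = 2665/162.
Centre = (-19/18, 55/18).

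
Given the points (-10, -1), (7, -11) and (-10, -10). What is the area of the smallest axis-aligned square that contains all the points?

289

The bounding box has width 17 and height 10.
An axis-aligned square enclosing the set must have side ≥ max(width, height).
So the minimum side is max(17, 10) = 17.
Area = 17² = 289.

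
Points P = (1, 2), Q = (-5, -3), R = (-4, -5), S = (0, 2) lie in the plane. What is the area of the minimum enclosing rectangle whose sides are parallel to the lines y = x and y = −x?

18

In coordinates u = x + y, v = x − y the rectangle is axis-aligned; the map (x,y)→(u,v) scales areas by 2.
u-values: 3, -8, -9, 2; range = 3 − (-9) = 12.
v-values: -1, -2, 1, -2; range = 1 − (-2) = 3.
Area = (12 × 3) / 2 = 18.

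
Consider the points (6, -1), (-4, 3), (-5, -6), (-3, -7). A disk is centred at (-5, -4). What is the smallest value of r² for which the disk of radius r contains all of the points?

The required radius is the distance from (-5, -4) to the farthest point.
Squared distances: 130, 50, 4, 13.
Maximum is 130, attained at (6, -1).

130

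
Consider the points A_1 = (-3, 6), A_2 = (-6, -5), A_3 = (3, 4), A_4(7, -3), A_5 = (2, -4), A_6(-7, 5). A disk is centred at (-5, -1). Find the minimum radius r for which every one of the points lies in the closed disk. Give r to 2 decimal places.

12.17

The required radius is the distance from (-5, -1) to the farthest point.
Squared distances: 53, 17, 89, 148, 58, 40.
Maximum is 148, attained at A_4.
r = √148 ≈ 12.17.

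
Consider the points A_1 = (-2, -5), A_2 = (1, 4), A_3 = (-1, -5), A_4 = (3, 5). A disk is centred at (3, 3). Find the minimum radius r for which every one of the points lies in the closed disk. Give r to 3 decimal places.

The required radius is the distance from (3, 3) to the farthest point.
Squared distances: 89, 5, 80, 4.
Maximum is 89, attained at A_1.
r = √89 ≈ 9.434.

9.434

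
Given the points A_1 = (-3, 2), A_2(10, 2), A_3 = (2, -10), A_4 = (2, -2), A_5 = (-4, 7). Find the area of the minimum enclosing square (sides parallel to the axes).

The bounding box has width 14 and height 17.
An axis-aligned square enclosing the set must have side ≥ max(width, height).
So the minimum side is max(14, 17) = 17.
Area = 17² = 289.

289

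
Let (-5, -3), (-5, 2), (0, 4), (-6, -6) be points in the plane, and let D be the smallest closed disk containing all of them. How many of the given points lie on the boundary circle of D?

The minimum enclosing circle of a finite set is fixed by two of the points (as a diameter) or three (as a circumcircle).
The farthest pair is (0, 4)–(-6, -6) with squared distance 136. The circle on this segment as diameter has centre (-3, -1) and r² = 136/4 = 34.
Check (-5, -3): distance² to centre = 8 ≤ 34, so it lies inside.
All remaining points lie in this disk, and no smaller disk contains both endpoints, so this is the minimum enclosing circle.
The points at distance exactly r from the centre are (0, 4), (-6, -6) — 2 points.

2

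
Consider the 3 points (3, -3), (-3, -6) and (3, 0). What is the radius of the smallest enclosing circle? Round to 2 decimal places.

4.24

Call the three points A, B, C in the order given.
Side lengths²: AB² = 45, AC² = 9, BC² = 72.
Since BC² = 72 ≥ 45 + 9 = 54, the angle opposite BC is not acute, so the smallest enclosing circle has BC as diameter.
Centre = midpoint of BC = (0, -3), r² = 72/4 = 18.
r = √18 ≈ 4.24.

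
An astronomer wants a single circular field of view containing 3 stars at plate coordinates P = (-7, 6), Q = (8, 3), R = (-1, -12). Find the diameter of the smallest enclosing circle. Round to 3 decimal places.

Side lengths²: PQ² = 234, PR² = 360, QR² = 306.
Since PR² = 360 < 306 + 234 = 540, the triangle is acute, so the smallest enclosing circle is the circumcircle.
Circumcentre = (-11/14, -27/14), r² = 9945/98.
Diameter = 2r = 2√(9945/98) ≈ 20.147.

20.147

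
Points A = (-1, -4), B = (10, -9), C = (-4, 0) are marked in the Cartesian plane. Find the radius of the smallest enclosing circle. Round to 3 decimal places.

Side lengths²: AB² = 146, AC² = 25, BC² = 277.
Since BC² = 277 ≥ 146 + 25 = 171, the angle opposite BC is not acute, so the smallest enclosing circle has BC as diameter.
Centre = midpoint of BC = (3, -4.5), r² = 277/4 = 69.25.
r = √(69.25) ≈ 8.322.

8.322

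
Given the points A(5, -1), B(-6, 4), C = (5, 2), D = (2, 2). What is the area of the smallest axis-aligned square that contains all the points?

The bounding box has width 11 and height 5.
An axis-aligned square enclosing the set must have side ≥ max(width, height).
So the minimum side is max(11, 5) = 11.
Area = 11² = 121.

121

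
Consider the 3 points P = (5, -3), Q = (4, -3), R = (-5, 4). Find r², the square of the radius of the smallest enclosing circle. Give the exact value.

37.25

Side lengths²: PQ² = 1, PR² = 149, QR² = 130.
Since PR² = 149 ≥ 130 + 1 = 131, the angle opposite PR is not acute, so the smallest enclosing circle has PR as diameter.
Centre = midpoint of PR = (0, 0.5), r² = 149/4 = 37.25.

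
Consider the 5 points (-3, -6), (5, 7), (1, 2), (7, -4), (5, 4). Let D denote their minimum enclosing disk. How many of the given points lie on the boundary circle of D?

2

A smallest enclosing disk is always determined by at most three of the input points on its boundary.
The farthest pair is (-3, -6)–(5, 7) with squared distance 233. The circle on this segment as diameter has centre (1, 0.5) and r² = 233/4 = 58.25.
Check (1, 2): distance² to centre = 2.25 ≤ 58.25, so it lies inside.
All remaining points lie in this disk, and no smaller disk contains both endpoints, so this is the minimum enclosing circle.
The points at distance exactly r from the centre are (-3, -6), (5, 7) — 2 points.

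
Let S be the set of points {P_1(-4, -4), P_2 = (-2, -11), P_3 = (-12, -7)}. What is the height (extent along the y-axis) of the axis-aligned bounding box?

max y = -4, min y = -11, so height = 7.

7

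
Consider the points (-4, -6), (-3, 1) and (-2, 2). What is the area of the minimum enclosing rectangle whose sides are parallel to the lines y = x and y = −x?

In coordinates u = x + y, v = x − y the rectangle is axis-aligned; the map (x,y)→(u,v) scales areas by 2.
u-values: -10, -2, 0; range = 0 − (-10) = 10.
v-values: 2, -4, -4; range = 2 − (-4) = 6.
Area = (10 × 6) / 2 = 30.

30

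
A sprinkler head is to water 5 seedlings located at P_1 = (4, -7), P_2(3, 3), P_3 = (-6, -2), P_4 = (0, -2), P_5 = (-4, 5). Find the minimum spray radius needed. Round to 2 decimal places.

7.21

The farthest pair is P_1–P_5 with squared distance 208. The circle on this segment as diameter has centre (0, -1) and r² = 208/4 = 52.
Check P_2: distance² to centre = 25 ≤ 52, so it lies inside.
All remaining points lie in this disk, and no smaller disk contains both endpoints, so this is the minimum enclosing circle.
r = √52 ≈ 7.21.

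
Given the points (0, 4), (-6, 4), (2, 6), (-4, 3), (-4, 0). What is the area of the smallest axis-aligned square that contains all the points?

The bounding box has width 8 and height 6.
An axis-aligned square enclosing the set must have side ≥ max(width, height).
So the minimum side is max(8, 6) = 8.
Area = 8² = 64.

64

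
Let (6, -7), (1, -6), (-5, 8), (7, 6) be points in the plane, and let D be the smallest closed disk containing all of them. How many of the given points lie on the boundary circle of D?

By Welzl's lemma the MEC is supported by two points (diametrically opposite) or three points (on a circumcircle).
The farthest pair is (6, -7)–(-5, 8) with squared distance 346. The circle on this segment as diameter has centre (0.5, 0.5) and r² = 346/4 = 86.5.
Check (1, -6): distance² to centre = 42.5 ≤ 86.5, so it lies inside.
All remaining points lie in this disk, and no smaller disk contains both endpoints, so this is the minimum enclosing circle.
The points at distance exactly r from the centre are (6, -7), (-5, 8) — 2 points.

2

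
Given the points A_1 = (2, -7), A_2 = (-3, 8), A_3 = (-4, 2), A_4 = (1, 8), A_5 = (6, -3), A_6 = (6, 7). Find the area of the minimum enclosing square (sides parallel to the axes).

225

The bounding box has width 10 and height 15.
An axis-aligned square enclosing the set must have side ≥ max(width, height).
So the minimum side is max(10, 15) = 15.
Area = 15² = 225.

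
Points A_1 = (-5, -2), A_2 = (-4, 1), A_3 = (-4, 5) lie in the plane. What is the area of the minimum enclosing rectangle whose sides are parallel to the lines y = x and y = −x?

24

In coordinates u = x + y, v = x − y the rectangle is axis-aligned; the map (x,y)→(u,v) scales areas by 2.
u-values: -7, -3, 1; range = 1 − (-7) = 8.
v-values: -3, -5, -9; range = -3 − (-9) = 6.
Area = (8 × 6) / 2 = 24.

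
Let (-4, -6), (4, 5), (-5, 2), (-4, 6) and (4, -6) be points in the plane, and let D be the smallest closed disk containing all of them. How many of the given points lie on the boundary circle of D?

By Welzl's lemma the MEC is supported by two points (diametrically opposite) or three points (on a circumcircle).
The farthest pair is (-4, 6)–(4, -6) with squared distance 208. The circle on this segment as diameter has centre (0, 0) and r² = 208/4 = 52.
Check (-4, -6): distance² to centre = 52 ≤ 52, so it lies inside.
All remaining points lie in this disk, and no smaller disk contains both endpoints, so this is the minimum enclosing circle.
The points at distance exactly r from the centre are (-4, -6), (-4, 6), (4, -6) — 3 points.

3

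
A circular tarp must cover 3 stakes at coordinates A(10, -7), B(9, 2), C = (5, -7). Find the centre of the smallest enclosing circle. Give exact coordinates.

(7.5, -49/18)

Side lengths²: AB² = 82, AC² = 25, BC² = 97.
Since BC² = 97 < 82 + 25 = 107, the triangle is acute, so the smallest enclosing circle is the circumcircle.
Circumcentre = (7.5, -49/18), r² = 3977/162.
Centre = (7.5, -49/18).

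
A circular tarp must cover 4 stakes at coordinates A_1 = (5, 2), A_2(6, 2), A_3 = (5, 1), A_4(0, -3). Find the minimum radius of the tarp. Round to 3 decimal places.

3.905

A smallest enclosing disk is always determined by at most three of the input points on its boundary.
The farthest pair is A_2–A_4 with squared distance 61. The circle on this segment as diameter has centre (3, -0.5) and r² = 61/4 = 15.25.
Check A_1: distance² to centre = 10.25 ≤ 15.25, so it lies inside.
All remaining points lie in this disk, and no smaller disk contains both endpoints, so this is the minimum enclosing circle.
r = √(15.25) ≈ 3.905.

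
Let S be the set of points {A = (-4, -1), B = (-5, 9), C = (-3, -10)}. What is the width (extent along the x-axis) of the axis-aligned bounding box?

max x = -3, min x = -5, so width = 2.

2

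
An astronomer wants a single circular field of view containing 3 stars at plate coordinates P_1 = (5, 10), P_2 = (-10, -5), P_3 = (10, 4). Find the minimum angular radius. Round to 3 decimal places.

Side lengths²: P_1P_2² = 450, P_1P_3² = 61, P_2P_3² = 481.
Since P_2P_3² = 481 < 450 + 61 = 511, the triangle is acute, so the smallest enclosing circle is the circumcircle.
Circumcentre = (-9/22, 9/22), r² = 29341/242.
r = √(29341/242) ≈ 11.011.

11.011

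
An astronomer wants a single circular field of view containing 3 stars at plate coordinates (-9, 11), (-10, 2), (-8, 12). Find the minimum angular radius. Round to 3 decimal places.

Call the three points A, B, C in the order given.
Side lengths²: AB² = 82, AC² = 2, BC² = 104.
Since BC² = 104 ≥ 82 + 2 = 84, the angle opposite BC is not acute, so the smallest enclosing circle has BC as diameter.
Centre = midpoint of BC = (-9, 7), r² = 104/4 = 26.
r = √26 ≈ 5.099.

5.099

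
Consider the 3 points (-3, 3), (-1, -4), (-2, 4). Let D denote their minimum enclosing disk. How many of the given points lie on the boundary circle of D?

Call the three points A, B, C in the order given.
Side lengths²: AB² = 53, AC² = 2, BC² = 65.
Since BC² = 65 ≥ 53 + 2 = 55, the angle opposite BC is not acute, so the smallest enclosing circle has BC as diameter.
Centre = midpoint of BC = (-1.5, 0), r² = 65/4 = 16.25.
The points at distance exactly r from the centre are (-1, -4), (-2, 4) — 2 points.

2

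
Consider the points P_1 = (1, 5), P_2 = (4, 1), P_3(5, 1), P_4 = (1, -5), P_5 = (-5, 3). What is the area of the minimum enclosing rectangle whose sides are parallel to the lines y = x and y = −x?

70

In coordinates u = x + y, v = x − y the rectangle is axis-aligned; the map (x,y)→(u,v) scales areas by 2.
u-values: 6, 5, 6, -4, -2; range = 6 − (-4) = 10.
v-values: -4, 3, 4, 6, -8; range = 6 − (-8) = 14.
Area = (10 × 14) / 2 = 70.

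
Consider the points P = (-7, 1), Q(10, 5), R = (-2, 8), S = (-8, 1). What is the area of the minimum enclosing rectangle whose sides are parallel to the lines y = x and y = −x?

In coordinates u = x + y, v = x − y the rectangle is axis-aligned; the map (x,y)→(u,v) scales areas by 2.
u-values: -6, 15, 6, -7; range = 15 − (-7) = 22.
v-values: -8, 5, -10, -9; range = 5 − (-10) = 15.
Area = (22 × 15) / 2 = 165.

165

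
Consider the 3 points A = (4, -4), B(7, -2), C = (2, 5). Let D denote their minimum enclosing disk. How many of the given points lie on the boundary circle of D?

Side lengths²: AB² = 13, AC² = 85, BC² = 74.
Since AC² = 85 < 74 + 13 = 87, the triangle is acute, so the smallest enclosing circle is the circumcircle.
Circumcentre = (195/62, 33/62), r² = 40885/1922.
The points at distance exactly r from the centre are A, B, C — 3 points.

3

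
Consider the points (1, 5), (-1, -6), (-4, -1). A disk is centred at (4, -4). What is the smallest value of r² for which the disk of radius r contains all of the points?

90

The required radius is the distance from (4, -4) to the farthest point.
Squared distances: 90, 29, 73.
Maximum is 90, attained at (1, 5).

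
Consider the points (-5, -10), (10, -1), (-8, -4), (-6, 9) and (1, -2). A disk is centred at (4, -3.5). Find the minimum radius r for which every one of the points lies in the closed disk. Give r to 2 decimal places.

The required radius is the distance from (4, -3.5) to the farthest point.
Squared distances: 123.25, 42.25, 144.25, 256.25, 11.25.
Maximum is 256.25, attained at (-6, 9).
r = √(256.25) ≈ 16.01.

16.01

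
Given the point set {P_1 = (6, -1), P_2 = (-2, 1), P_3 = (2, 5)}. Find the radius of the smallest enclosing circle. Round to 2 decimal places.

4.20

Side lengths²: P_1P_2² = 68, P_1P_3² = 52, P_2P_3² = 32.
Since P_1P_2² = 68 < 52 + 32 = 84, the triangle is acute, so the smallest enclosing circle is the circumcircle.
Circumcentre = (2.2, 0.8), r² = 17.68.
r = √(17.68) ≈ 4.20.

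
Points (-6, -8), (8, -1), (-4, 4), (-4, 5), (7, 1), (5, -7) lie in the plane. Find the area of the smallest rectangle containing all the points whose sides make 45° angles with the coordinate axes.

231

In coordinates u = x + y, v = x − y the rectangle is axis-aligned; the map (x,y)→(u,v) scales areas by 2.
u-values: -14, 7, 0, 1, 8, -2; range = 8 − (-14) = 22.
v-values: 2, 9, -8, -9, 6, 12; range = 12 − (-9) = 21.
Area = (22 × 21) / 2 = 231.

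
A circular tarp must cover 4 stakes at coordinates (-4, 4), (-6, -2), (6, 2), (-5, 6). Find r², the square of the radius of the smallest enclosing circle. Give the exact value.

44525/1058

The minimum enclosing circle is determined by three boundary points: (-6, -2), (6, 2), (-5, 6).
Their circumcentre is (-21/46, 63/46) with r² = 44525/1058.
The farthest remaining point (-4, 4) is at distance² 20605/1058 ≤ 44525/1058.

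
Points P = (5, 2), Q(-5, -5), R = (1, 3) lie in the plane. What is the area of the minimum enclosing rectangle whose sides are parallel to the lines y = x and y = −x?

In coordinates u = x + y, v = x − y the rectangle is axis-aligned; the map (x,y)→(u,v) scales areas by 2.
u-values: 7, -10, 4; range = 7 − (-10) = 17.
v-values: 3, 0, -2; range = 3 − (-2) = 5.
Area = (17 × 5) / 2 = 42.5.

42.5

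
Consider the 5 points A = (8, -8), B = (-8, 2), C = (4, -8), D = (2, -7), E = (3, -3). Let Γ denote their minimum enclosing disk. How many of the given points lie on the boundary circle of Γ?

The farthest pair is A–B with squared distance 356. The circle on this segment as diameter has centre (0, -3) and r² = 356/4 = 89.
Check C: distance² to centre = 41 ≤ 89, so it lies inside.
All remaining points lie in this disk, and no smaller disk contains both endpoints, so this is the minimum enclosing circle.
The points at distance exactly r from the centre are A, B — 2 points.

2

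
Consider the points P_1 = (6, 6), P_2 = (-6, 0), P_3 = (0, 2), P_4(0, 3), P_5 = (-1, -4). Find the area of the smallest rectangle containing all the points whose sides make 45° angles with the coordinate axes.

In coordinates u = x + y, v = x − y the rectangle is axis-aligned; the map (x,y)→(u,v) scales areas by 2.
u-values: 12, -6, 2, 3, -5; range = 12 − (-6) = 18.
v-values: 0, -6, -2, -3, 3; range = 3 − (-6) = 9.
Area = (18 × 9) / 2 = 81.

81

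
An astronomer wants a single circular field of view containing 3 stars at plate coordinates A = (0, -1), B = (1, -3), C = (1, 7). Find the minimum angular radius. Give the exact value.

5

Side lengths²: AB² = 5, AC² = 65, BC² = 100.
Since BC² = 100 ≥ 65 + 5 = 70, the angle opposite BC is not acute, so the smallest enclosing circle has BC as diameter.
Centre = midpoint of BC = (1, 2), r² = 100/4 = 25.
r = √25 = 5.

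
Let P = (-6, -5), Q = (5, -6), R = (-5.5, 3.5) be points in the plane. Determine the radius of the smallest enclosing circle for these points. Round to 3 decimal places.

7.080

Side lengths²: PQ² = 122, PR² = 72.5, QR² = 200.5.
Since QR² = 200.5 ≥ 122 + 72.5 = 194.5, the angle opposite QR is not acute, so the smallest enclosing circle has QR as diameter.
Centre = midpoint of QR = (-0.25, -1.25), r² = 200.5/4 = 50.125.
r = √(50.125) ≈ 7.080.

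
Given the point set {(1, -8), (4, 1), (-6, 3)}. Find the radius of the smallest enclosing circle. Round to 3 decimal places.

6.570

Call the three points A, B, C in the order given.
Side lengths²: AB² = 90, AC² = 170, BC² = 104.
Since AC² = 170 < 104 + 90 = 194, the triangle is acute, so the smallest enclosing circle is the circumcircle.
Circumcentre = (-1.8125, -2.0625), r² = 43.1640625.
r = √(43.1640625) ≈ 6.570.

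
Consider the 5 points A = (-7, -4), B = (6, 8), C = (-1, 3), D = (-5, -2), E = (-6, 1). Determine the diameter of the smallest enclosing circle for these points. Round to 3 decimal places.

By Welzl's lemma the MEC is supported by two points (diametrically opposite) or three points (on a circumcircle).
The farthest pair is A–B with squared distance 313. The circle on this segment as diameter has centre (-0.5, 2) and r² = 313/4 = 78.25.
Check C: distance² to centre = 1.25 ≤ 78.25, so it lies inside.
All remaining points lie in this disk, and no smaller disk contains both endpoints, so this is the minimum enclosing circle.
Diameter = 2r = 2√(78.25) ≈ 17.692.

17.692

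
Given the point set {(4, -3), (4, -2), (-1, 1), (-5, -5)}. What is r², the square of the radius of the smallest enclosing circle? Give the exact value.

A smallest enclosing disk is always determined by at most three of the input points on its boundary.
The farthest pair is (4, -2)–(-5, -5) with squared distance 90. The circle on this segment as diameter has centre (-0.5, -3.5) and r² = 90/4 = 22.5.
Check (4, -3): distance² to centre = 20.5 ≤ 22.5, so it lies inside.
All remaining points lie in this disk, and no smaller disk contains both endpoints, so this is the minimum enclosing circle.

22.5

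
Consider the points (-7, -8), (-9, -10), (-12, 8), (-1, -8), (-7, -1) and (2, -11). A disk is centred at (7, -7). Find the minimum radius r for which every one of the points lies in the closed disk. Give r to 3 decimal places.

The required radius is the distance from (7, -7) to the farthest point.
Squared distances: 197, 265, 586, 65, 232, 41.
Maximum is 586, attained at (-12, 8).
r = √586 ≈ 24.207.

24.207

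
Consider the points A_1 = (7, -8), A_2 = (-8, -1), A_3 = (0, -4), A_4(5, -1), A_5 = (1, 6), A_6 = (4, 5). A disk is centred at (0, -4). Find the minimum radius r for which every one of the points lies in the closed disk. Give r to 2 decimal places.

10.05

The required radius is the distance from (0, -4) to the farthest point.
Squared distances: 65, 73, 0, 34, 101, 97.
Maximum is 101, attained at A_5.
r = √101 ≈ 10.05.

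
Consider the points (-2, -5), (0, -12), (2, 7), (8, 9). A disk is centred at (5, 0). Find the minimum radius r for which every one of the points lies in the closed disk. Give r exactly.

13

The required radius is the distance from (5, 0) to the farthest point.
Squared distances: 74, 169, 58, 90.
Maximum is 169, attained at (0, -12).
r = √169 = 13.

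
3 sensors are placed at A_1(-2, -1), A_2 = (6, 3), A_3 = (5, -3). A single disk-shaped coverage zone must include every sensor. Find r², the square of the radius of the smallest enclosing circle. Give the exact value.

9805/484

Side lengths²: A_1A_2² = 80, A_1A_3² = 53, A_2A_3² = 37.
Since A_1A_2² = 80 < 53 + 37 = 90, the triangle is acute, so the smallest enclosing circle is the circumcircle.
Circumcentre = (49/22, 6/11), r² = 9805/484.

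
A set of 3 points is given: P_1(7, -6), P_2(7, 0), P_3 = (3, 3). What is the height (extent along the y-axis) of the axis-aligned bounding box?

max y = 3, min y = -6, so height = 9.

9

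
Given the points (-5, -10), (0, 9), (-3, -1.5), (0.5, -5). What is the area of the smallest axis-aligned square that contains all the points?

The bounding box has width 5.5 and height 19.
An axis-aligned square enclosing the set must have side ≥ max(width, height).
So the minimum side is max(5.5, 19) = 19.
Area = 19² = 361.

361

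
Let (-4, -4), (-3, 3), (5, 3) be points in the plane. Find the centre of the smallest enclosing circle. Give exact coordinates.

Call the three points A, B, C in the order given.
Side lengths²: AB² = 50, AC² = 130, BC² = 64.
Since AC² = 130 ≥ 64 + 50 = 114, the angle opposite AC is not acute, so the smallest enclosing circle has AC as diameter.
Centre = midpoint of AC = (0.5, -0.5), r² = 130/4 = 32.5.
Centre = (0.5, -0.5).

(0.5, -0.5)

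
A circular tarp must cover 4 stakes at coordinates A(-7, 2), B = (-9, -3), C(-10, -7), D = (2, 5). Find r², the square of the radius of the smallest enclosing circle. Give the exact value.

The farthest pair is C–D with squared distance 288. The circle on this segment as diameter has centre (-4, -1) and r² = 288/4 = 72.
Check A: distance² to centre = 18 ≤ 72, so it lies inside.
All remaining points lie in this disk, and no smaller disk contains both endpoints, so this is the minimum enclosing circle.

72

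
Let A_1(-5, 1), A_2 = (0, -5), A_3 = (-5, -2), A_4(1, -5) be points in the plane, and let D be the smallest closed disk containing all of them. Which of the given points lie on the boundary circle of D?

A smallest enclosing disk is always determined by at most three of the input points on its boundary.
The farthest pair is A_1–A_4 with squared distance 72. The circle on this segment as diameter has centre (-2, -2) and r² = 72/4 = 18.
Check A_2: distance² to centre = 13 ≤ 18, so it lies inside.
All remaining points lie in this disk, and no smaller disk contains both endpoints, so this is the minimum enclosing circle.
The points at distance exactly r from the centre are A_1, A_4 — 2 points.

A_1, A_4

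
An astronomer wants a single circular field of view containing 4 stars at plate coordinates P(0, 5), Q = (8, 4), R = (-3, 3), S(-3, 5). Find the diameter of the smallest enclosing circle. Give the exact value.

The minimum enclosing circle of a finite set is fixed by two of the points (as a diameter) or three (as a circumcircle).
The minimum enclosing circle is determined by three boundary points: Q, R, S.
Their circumcentre is (27/11, 4) with r² = 3721/121.
The farthest remaining point P is at distance² 850/121 ≤ 3721/121.
Diameter = 2r = 2√(3721/121) = 122/11.

122/11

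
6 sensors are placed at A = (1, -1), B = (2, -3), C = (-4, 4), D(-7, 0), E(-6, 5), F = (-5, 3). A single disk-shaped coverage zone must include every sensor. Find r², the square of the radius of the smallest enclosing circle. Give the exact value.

32

The minimum enclosing circle of a finite set is fixed by two of the points (as a diameter) or three (as a circumcircle).
The farthest pair is B–E with squared distance 128. The circle on this segment as diameter has centre (-2, 1) and r² = 128/4 = 32.
Check A: distance² to centre = 13 ≤ 32, so it lies inside.
All remaining points lie in this disk, and no smaller disk contains both endpoints, so this is the minimum enclosing circle.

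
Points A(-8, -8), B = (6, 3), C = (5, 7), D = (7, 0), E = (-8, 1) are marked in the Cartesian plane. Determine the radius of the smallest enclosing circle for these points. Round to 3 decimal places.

9.925

The minimum enclosing circle of a finite set is fixed by two of the points (as a diameter) or three (as a circumcircle).
The farthest pair is A–C with squared distance 394. The circle on this segment as diameter has centre (-1.5, -0.5) and r² = 394/4 = 98.5.
Check B: distance² to centre = 68.5 ≤ 98.5, so it lies inside.
All remaining points lie in this disk, and no smaller disk contains both endpoints, so this is the minimum enclosing circle.
r = √(98.5) ≈ 9.925.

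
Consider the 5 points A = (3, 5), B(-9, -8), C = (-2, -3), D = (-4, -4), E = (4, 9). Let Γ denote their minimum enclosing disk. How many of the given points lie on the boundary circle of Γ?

The farthest pair is B–E with squared distance 458. The circle on this segment as diameter has centre (-2.5, 0.5) and r² = 458/4 = 114.5.
Check A: distance² to centre = 50.5 ≤ 114.5, so it lies inside.
All remaining points lie in this disk, and no smaller disk contains both endpoints, so this is the minimum enclosing circle.
The points at distance exactly r from the centre are B, E — 2 points.

2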